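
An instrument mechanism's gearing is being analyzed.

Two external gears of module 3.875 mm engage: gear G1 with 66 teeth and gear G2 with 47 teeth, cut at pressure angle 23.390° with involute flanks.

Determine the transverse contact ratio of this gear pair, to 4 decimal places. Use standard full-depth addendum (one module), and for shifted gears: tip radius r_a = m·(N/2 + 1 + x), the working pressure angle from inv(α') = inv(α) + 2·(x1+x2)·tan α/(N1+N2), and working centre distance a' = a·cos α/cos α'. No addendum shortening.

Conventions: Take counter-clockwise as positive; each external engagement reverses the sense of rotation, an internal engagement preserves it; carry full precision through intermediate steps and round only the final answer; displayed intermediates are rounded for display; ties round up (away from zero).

recognized (one external pair, fixed centres): single-mesh tooth geometry, m = 3.875, N1 = 66, N2 = 47
base radii: r_b1 = 117.366735, r_b2 = 83.579341
tip radii: r_a1 = 131.750000, r_a2 = 94.937500
no profile shift: α' = α, a' = a
action lengths: √(r_a1²−r_b1²) = 59.859102, √(r_a2²−r_b2²) = 45.029131
base pitch p_b = π·m·cos α = 11.173287
CR = (59.859102 + 45.029131 − 218.937500·sin 23.39000°)/11.173287 = 1.608545
contact ratio ≈ 1.6085

1.6085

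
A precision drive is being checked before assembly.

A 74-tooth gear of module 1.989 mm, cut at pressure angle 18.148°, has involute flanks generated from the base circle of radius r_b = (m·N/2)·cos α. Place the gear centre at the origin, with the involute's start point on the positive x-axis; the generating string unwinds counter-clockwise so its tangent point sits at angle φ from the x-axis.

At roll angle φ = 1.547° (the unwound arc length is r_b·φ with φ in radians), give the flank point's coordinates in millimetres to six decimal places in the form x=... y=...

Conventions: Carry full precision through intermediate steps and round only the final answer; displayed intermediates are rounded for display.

x=69.957612 y=0.000459

class = single-mesh tooth geometry [base-circle involute, m = 1.989, 74T]
pitch radius r_p = m·N/2 = 1.989·74/2 = 73.593000
base radius r_b = r_p·cos α = 73.593000·cos 18.148° = 69.932126
roll angle φ = 1.547° = 0.02700024 rad
x = r_b·(cos φ + φ·sin φ) = 69.957612
y = r_b·(sin φ − φ·cos φ) = 0.000459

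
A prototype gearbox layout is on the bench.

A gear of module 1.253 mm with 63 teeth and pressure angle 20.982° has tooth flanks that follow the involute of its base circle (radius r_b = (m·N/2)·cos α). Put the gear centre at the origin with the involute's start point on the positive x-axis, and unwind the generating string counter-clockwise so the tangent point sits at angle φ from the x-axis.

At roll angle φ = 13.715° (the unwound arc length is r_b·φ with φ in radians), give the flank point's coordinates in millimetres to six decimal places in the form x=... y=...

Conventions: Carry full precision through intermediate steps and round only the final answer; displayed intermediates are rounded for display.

topology: single-mesh involute geometry — m = 1.253, N = 63
pitch radius r_p = m·N/2 = 1.253·63/2 = 39.469500
base radius r_b = r_p·cos α = 39.469500·cos 20.982° = 36.852394
roll angle φ = 13.715° = 0.23937191 rad
x = r_b·(cos φ + φ·sin φ) = 37.893120
y = r_b·(sin φ − φ·cos φ) = 0.167523

x=37.893120 y=0.167523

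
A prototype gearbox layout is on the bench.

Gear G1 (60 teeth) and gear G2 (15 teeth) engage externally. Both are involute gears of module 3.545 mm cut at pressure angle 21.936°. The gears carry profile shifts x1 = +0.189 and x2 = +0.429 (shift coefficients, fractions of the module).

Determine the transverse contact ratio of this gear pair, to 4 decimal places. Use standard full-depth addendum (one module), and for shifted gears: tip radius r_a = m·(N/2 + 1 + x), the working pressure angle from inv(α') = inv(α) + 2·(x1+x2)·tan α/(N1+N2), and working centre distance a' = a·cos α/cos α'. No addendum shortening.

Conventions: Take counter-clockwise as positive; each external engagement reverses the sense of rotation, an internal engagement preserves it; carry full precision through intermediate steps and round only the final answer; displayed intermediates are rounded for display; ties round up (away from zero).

class = single-mesh tooth geometry [involute pair 60T × 15T, m = 3.545]
base radii: r_b1 = 98.650442, r_b2 = 24.662611
tip radii: r_a1 = 110.565005, r_a2 = 31.653305
inv(α') = inv(21.936°) + 2·(+0.189+0.429)·tan α/(60+15) = 0.02650899  ⇒  α' = 24.04595°
a' = a·cos α / cos α' = 132.9375·cos 21.936°/cos 24.04595° = 135.031201
action lengths: √(r_a1²−r_b1²) = 49.927052, √(r_a2²−r_b2²) = 19.841556
base pitch p_b = π·m·cos α = 10.330650
CR = (49.927052 + 19.841556 − 135.031201·sin 24.04595°)/10.330650 = 1.427554
contact ratio ≈ 1.4276

1.4276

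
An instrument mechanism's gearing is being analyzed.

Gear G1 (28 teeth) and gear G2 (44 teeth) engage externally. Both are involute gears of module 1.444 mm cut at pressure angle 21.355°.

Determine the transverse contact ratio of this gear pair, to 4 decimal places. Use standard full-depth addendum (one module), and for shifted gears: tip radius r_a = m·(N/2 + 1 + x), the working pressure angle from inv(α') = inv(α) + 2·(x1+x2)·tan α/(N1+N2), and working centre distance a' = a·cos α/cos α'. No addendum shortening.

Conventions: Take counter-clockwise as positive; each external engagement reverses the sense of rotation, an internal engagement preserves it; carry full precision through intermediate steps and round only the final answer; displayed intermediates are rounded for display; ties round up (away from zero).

1.6252

class = single-mesh tooth geometry [involute pair 28T × 44T, m = 1.444]
base radii: r_b1 = 18.828012, r_b2 = 29.586876
tip radii: r_a1 = 21.660000, r_a2 = 33.212000
no profile shift: α' = α, a' = a
action lengths: √(r_a1²−r_b1²) = 10.708014, √(r_a2²−r_b2²) = 15.088198
base pitch p_b = π·m·cos α = 4.224996
CR = (10.708014 + 15.088198 − 51.984000·sin 21.35500°)/4.224996 = 1.625203
contact ratio ≈ 1.6252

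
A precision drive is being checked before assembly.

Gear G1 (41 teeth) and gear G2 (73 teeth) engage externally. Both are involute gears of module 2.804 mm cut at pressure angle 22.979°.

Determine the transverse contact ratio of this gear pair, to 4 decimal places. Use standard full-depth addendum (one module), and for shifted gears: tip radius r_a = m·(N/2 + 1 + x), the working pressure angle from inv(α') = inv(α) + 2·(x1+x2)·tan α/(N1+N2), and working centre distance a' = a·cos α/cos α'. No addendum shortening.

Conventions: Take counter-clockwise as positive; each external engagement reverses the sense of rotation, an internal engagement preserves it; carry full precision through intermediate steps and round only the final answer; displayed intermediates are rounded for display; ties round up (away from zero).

1.6216

topology: single-mesh involute geometry — m = 2.804, 41T/73T pair
base radii: r_b1 = 52.920688, r_b2 = 94.224640
tip radii: r_a1 = 60.286000, r_a2 = 105.150000
no profile shift: α' = α, a' = a
action lengths: √(r_a1²−r_b1²) = 28.875639, √(r_a2²−r_b2²) = 46.671615
base pitch p_b = π·m·cos α = 8.110012
CR = (28.875639 + 46.671615 − 159.828000·sin 22.97900°)/8.110012 = 1.621626
contact ratio ≈ 1.6216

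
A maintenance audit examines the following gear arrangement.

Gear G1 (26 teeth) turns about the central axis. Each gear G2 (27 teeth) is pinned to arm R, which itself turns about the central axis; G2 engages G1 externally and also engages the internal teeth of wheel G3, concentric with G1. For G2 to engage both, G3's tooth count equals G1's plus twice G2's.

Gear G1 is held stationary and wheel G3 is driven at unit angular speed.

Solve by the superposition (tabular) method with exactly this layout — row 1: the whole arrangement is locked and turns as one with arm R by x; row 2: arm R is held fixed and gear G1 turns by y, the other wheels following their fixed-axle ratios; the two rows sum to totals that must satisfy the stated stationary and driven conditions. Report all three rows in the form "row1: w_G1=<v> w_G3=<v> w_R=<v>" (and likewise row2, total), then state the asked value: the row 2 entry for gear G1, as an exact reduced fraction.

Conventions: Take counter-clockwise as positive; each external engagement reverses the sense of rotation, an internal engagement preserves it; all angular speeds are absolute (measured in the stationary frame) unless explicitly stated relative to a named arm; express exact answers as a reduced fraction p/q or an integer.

planetary set (26T centre, 27T on arm, 80T internal) — Willis relation
row 1: whole set turns with the arm by x
superposition row 2 [arm held]: sun y, ring −(26/80)·y, arm 0
boundary: total ω_sun = x + y = 0 and total ω_ring = x − (26/80)·y = 1  ⇒  y = -40/53, x = 40/53
row 2 ring = −(26/80)·(-40/53) = 13/53
totals (row 1 + row 2): sun 40/53 + (-40/53) = 0, ring 40/53 + 13/53 = 1, arm 40/53 + 0 = 40/53
asked cell (row2, sun) = -40/53

row1: w_G1=40/53 w_G3=40/53 w_R=40/53
row2: w_G1=-40/53 w_G3=13/53 w_R=0
total: w_G1=0 w_G3=1 w_R=40/53
asked value: -40/53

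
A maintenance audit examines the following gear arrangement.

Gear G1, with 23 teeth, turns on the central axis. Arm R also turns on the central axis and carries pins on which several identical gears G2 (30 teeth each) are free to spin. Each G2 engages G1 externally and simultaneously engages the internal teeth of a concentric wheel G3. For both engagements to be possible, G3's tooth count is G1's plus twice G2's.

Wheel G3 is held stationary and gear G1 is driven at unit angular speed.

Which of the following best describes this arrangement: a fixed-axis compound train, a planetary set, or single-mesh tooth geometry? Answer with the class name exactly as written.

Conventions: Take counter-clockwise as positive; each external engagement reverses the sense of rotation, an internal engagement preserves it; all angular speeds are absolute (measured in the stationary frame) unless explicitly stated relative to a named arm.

planetary set

recognized (axles ride arm R): planetary set, 23/30/83 teeth
classification: planetary set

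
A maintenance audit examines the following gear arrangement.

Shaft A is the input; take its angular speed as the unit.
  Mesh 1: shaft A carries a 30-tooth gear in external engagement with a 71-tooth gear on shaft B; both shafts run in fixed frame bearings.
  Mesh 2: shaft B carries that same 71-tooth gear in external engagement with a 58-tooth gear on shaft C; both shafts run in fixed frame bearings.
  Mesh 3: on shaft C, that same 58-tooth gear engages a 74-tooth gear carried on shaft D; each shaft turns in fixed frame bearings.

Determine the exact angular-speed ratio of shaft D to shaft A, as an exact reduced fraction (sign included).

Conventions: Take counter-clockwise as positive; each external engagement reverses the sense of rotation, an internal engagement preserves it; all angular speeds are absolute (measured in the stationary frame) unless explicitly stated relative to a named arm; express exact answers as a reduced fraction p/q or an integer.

-15/37

class = fixed-axis compound train [3 meshes; 3 ratios multiply, 3 sense flips]
mesh 1 [30T→71T]: running ratio 30/71, sense −
mesh 2 [71T→58T]: running ratio 15/29, sense +
mesh 3 [58T→74T]: running ratio 15/37, sense −
ω_out/ω_in = -15/37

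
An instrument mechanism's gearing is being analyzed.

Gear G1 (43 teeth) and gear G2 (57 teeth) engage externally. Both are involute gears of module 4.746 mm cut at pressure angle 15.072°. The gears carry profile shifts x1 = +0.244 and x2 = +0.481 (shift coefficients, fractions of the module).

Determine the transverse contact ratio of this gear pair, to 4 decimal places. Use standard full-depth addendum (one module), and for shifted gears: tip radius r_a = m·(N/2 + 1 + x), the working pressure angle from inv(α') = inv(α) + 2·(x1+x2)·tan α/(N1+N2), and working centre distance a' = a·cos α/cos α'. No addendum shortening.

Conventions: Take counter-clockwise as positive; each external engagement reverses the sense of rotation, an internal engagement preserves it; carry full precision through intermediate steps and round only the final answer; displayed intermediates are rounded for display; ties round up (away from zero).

recognized (one external pair, fixed centres): single-mesh tooth geometry, m = 4.746, N1 = 43, N2 = 57
base radii: r_b1 = 98.528840, r_b2 = 130.607998
tip radii: r_a1 = 107.943024, r_a2 = 142.289826
inv(α') = inv(15.072°) + 2·(+0.244+0.481)·tan α/(43+57) = 0.01014528  ⇒  α' = 17.65931°
a' = a·cos α / cos α' = 237.3000·cos 15.072°/cos 17.65931° = 240.468395
action lengths: √(r_a1²−r_b1²) = 44.088140, √(r_a2²−r_b2²) = 56.461895
base pitch p_b = π·m·cos α = 14.397092
CR = (44.088140 + 56.461895 − 240.468395·sin 17.65931°)/14.397092 = 1.917220
contact ratio ≈ 1.9172

1.9172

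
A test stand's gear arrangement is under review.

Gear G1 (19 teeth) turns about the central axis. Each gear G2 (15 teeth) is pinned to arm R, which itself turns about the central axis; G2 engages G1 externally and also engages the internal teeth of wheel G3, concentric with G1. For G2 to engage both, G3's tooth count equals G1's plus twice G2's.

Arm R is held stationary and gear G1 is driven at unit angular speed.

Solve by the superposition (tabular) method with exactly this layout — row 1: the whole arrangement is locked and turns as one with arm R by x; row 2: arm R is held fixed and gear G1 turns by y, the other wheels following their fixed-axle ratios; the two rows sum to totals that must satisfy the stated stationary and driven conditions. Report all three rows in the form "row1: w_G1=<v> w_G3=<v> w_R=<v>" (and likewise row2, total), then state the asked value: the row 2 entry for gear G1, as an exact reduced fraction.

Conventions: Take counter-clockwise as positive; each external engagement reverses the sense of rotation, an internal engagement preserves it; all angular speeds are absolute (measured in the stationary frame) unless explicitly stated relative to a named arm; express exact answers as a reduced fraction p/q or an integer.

row1: w_G1=0 w_G3=0 w_R=0
row2: w_G1=1 w_G3=-19/49 w_R=0
total: w_G1=1 w_G3=-19/49 w_R=0
asked value: 1

class = planetary set [G3 = 19+2·15 = 49; Willis about the carrier]
row 1: whole set turns with the arm by x
row 2 — arm fixed, fixed-axis ratios: sun y, ring −(19/49)·y, arm 0
boundary: total ω_arm = x = 0 and total ω_sun = x + y = 1  ⇒  y = 1, x = 0
row 2 ring = −(19/49)·1 = -19/49
totals (row 1 + row 2): sun 0 + 1 = 1, ring 0 + (-19/49) = -19/49, arm 0 + 0 = 0
asked cell (row2, sun) = 1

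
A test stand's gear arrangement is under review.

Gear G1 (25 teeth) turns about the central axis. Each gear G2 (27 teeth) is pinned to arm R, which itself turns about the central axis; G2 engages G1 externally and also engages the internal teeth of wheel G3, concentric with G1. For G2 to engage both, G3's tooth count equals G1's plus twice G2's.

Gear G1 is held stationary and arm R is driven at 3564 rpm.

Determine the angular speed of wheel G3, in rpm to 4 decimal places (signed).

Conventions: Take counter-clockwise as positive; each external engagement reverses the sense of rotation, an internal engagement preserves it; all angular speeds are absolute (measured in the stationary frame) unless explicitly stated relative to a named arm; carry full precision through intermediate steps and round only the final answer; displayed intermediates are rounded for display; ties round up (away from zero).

topology: planetary set — G1 25T / G2 27T / G3 79T, arm = carrier (Willis)
normalise by the input: solve with ω_arm = 1, then scale by 3564 rpm
ring teeth: 25 + 2·27 = 79
25(ω_sun−ω_arm) = −79(ω_ring−ω_arm),  ω_sun = 0, ω_arm = 1
ω_ring = 1 − (25/79)(0−1) = 104/79
scale: ω_ring = 104/79 × 3564 rpm = +4691.8481 rpm

+4691.8481 rpm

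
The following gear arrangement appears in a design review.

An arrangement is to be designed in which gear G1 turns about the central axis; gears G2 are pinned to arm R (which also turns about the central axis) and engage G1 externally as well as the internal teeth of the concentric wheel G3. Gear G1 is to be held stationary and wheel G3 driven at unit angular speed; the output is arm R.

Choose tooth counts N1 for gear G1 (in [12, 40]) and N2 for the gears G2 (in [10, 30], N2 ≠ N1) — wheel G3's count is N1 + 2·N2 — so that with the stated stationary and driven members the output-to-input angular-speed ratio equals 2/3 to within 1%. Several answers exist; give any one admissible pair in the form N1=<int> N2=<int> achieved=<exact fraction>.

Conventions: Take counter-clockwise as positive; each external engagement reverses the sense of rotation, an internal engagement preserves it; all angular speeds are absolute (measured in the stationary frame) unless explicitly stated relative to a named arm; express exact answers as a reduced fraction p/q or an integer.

topology: planetary set — design target 2/3, arm = carrier (Willis)
Willis with ω_sun = 0: ω_arm/ω_ring = N3/(N1+N3); set equal to 2/3  ⇒  N3/N1 = (2/3)/(1 − 2/3) = 2
N3 = N1 + 2·N2  ⇒  N2/N1 = (N3/N1 − 1)/2 = (2 − 1)/2 = 1/2
smallest multiple with N1 ≥ 12 and N2 ≥ 10: k = 10  ⇒  N1 = 10·2 = 20, N2 = 10·1 = 10 (N1 ≤ 40, N2 ≤ 30, N2 ≠ N1 ✓), N3 = 20 + 2·10 = 40
check: N3/(N1+N3) with N1 = 20, N3 = 40 gives 2/3; |achieved − target| = 0 ≤ 1/150 ✓

N1=20 N2=10 achieved=2/3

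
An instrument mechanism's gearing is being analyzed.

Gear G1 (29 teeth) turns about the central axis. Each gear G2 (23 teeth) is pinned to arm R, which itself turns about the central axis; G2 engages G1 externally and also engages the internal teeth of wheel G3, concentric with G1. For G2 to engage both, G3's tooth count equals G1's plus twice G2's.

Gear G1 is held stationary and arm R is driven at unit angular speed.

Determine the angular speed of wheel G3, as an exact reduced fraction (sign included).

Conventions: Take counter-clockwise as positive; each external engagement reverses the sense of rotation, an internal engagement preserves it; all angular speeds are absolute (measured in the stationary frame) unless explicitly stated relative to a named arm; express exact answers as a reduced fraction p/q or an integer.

104/75

planetary set (29T centre, 23T on arm, 75T internal) — Willis relation
ring teeth: 29 + 2·23 = 75
29(ω_sun−ω_arm) = −75(ω_ring−ω_arm),  ω_sun = 0, ω_arm = 1
ω_ring = 1 − (29/75)(0−1) = 104/75
exact speed ratio = 104/75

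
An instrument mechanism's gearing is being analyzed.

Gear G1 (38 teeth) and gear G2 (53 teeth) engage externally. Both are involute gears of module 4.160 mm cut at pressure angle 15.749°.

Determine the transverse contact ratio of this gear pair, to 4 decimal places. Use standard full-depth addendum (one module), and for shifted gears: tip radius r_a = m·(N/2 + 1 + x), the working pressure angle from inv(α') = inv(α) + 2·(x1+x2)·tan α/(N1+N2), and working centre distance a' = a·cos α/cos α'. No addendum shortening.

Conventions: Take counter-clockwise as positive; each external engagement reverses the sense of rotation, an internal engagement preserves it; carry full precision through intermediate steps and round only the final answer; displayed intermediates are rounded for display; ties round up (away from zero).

1.9950

recognized (one external pair, fixed centres): single-mesh tooth geometry, m = 4.160, N1 = 38, N2 = 53
base radii: r_b1 = 76.072836, r_b2 = 106.101588
tip radii: r_a1 = 83.200000, r_a2 = 114.400000
no profile shift: α' = α, a' = a
action lengths: √(r_a1²−r_b1²) = 33.692189, √(r_a2²−r_b2²) = 42.776315
base pitch p_b = π·m·cos α = 12.578414
CR = (33.692189 + 42.776315 − 189.280000·sin 15.74900°)/12.578414 = 1.994960
contact ratio ≈ 1.9950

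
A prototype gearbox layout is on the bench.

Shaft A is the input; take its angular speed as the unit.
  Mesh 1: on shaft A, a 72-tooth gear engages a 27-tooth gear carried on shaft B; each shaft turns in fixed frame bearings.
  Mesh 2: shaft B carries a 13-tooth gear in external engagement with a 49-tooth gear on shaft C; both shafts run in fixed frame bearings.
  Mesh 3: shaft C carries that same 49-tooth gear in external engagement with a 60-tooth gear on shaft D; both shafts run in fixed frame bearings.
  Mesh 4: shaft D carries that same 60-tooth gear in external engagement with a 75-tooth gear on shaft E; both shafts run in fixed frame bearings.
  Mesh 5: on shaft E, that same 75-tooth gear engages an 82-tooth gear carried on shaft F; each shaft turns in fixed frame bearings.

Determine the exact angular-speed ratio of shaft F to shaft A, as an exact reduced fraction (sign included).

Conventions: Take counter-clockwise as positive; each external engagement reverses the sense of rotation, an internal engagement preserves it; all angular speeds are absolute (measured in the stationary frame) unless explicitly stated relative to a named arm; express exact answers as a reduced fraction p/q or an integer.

-52/123

class = fixed-axis compound train [5 meshes; 5 ratios multiply, 5 sense flips]
mesh 1 [72T→27T]: running ratio 8/3, sense −
mesh 2 [13T→49T]: running ratio 104/147, sense +
mesh 3 [49T→60T]: running ratio 26/45, sense −
mesh 4 [60T→75T]: running ratio 104/225, sense +
mesh 5 [75T→82T]: running ratio 52/123, sense −
ω_out/ω_in = -52/123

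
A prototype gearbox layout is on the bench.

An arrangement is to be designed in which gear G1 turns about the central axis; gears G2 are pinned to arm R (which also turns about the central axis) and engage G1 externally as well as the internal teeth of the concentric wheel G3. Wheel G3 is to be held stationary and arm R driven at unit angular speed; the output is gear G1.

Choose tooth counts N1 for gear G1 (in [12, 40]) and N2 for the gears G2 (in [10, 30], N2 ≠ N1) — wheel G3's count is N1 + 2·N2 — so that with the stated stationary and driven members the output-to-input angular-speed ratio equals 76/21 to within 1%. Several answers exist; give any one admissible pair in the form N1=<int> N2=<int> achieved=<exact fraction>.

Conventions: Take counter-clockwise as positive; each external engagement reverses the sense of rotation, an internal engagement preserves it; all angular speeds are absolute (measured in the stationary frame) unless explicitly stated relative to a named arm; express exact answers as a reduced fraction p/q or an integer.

class = planetary set [ratio 76/21 wanted; Willis about the carrier]
Willis with ω_ring = 0: ω_sun/ω_arm = (N1+N3)/N1; set equal to 76/21  ⇒  N3/N1 = 76/21 − 1 = 55/21
N3 = N1 + 2·N2  ⇒  N2/N1 = (N3/N1 − 1)/2 = (55/21 − 1)/2 = 17/21
smallest multiple with N1 ≥ 12 and N2 ≥ 10: k = 1  ⇒  N1 = 1·21 = 21, N2 = 1·17 = 17 (N1 ≤ 40, N2 ≤ 30, N2 ≠ N1 ✓), N3 = 21 + 2·17 = 55
check: (N1+N3)/N1 with N1 = 21, N3 = 55 gives 76/21; |achieved − target| = 0 ≤ 19/525 ✓

N1=21 N2=17 achieved=76/21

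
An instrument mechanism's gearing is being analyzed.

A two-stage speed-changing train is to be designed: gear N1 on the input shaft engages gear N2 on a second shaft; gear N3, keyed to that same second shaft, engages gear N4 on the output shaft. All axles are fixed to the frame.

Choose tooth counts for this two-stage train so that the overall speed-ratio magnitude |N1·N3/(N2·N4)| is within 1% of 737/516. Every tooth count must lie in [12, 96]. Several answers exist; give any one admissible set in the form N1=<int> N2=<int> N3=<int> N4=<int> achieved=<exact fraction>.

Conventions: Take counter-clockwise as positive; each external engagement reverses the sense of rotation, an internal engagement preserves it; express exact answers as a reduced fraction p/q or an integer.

N1=22 N2=12 N3=67 N4=86 achieved=737/516

topology: fixed-axis compound train — 2 stages, target 737/516
target = 737/516 in lowest terms: an exact hit needs N1·N3 = k·737 and N2·N4 = k·516 for one integer k, every count in [12, 96]; additionally prefer no 1:1 stage (N1 ≠ N2, N3 ≠ N4)
k = 1: no 1:1-free in-range split of k·737 and k·516 into factor pairs; take k = 2
k = 2: N1·N3 = 1474 = 22·67, N2·N4 = 1032 = 12·86
achieved = 22·67/(12·86) = 737/516; |achieved − target| = 0 ≤ 737/51600 ✓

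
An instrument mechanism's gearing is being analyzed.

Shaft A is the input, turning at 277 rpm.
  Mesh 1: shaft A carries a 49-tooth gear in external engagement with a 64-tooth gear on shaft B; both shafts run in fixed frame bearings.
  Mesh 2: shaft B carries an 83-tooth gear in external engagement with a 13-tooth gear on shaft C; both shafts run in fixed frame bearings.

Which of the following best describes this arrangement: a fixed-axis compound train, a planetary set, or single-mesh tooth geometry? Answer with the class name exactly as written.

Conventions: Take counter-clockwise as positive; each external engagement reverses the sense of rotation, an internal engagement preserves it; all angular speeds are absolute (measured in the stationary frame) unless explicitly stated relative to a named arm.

fixed-axis compound train

recognized (3 fixed axles, 2 meshes): fixed-axis compound train
classification: fixed-axis compound train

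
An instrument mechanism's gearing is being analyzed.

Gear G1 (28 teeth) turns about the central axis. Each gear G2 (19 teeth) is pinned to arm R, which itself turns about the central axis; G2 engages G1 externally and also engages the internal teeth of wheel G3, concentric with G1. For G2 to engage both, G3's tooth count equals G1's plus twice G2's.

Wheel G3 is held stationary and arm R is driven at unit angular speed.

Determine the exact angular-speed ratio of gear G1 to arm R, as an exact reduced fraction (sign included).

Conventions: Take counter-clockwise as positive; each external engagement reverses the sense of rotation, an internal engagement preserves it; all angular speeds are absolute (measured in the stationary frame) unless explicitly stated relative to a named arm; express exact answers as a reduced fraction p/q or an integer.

recognized (axles ride arm R): planetary set, 28/19/66 teeth
ring teeth: 28 + 2·19 = 66
28(ω_sun−ω_arm) = −66(ω_ring−ω_arm),  ω_ring = 0, ω_arm = 1
ω_sun = 1 − (66/28)(0−1) = 47/14
ω_out/ω_in = 47/14

47/14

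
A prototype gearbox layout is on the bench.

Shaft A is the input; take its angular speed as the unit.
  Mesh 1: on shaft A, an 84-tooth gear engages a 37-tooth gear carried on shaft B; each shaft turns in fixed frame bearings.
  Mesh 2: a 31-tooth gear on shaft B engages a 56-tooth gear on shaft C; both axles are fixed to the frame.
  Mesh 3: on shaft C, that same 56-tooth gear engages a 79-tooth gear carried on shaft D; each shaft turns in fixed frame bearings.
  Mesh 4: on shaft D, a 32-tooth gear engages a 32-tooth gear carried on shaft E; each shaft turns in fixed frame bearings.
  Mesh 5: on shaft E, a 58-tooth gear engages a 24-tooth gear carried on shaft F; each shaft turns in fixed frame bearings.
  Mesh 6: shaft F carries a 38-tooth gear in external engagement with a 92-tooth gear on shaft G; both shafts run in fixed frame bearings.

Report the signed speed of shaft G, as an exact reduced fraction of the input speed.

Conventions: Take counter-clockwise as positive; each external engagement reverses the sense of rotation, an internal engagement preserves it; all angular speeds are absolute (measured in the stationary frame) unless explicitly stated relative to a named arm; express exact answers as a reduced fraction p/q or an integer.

6-mesh fixed-axis compound train (all bearings frame-fixed)
mesh 1 [84T→37T]: |ω|/ω_in = 1×84/37 = 84/37, sense flips to −
mesh 2 [31T→56T]: |ω|/ω_in = (84/37)×31/56 = 93/74, sense flips to +
mesh 3 [56T→79T]: |ω|/ω_in = (93/74)×56/79 = 2604/2923, sense flips to −
mesh 4 [32T→32T]: |ω|/ω_in = (2604/2923)×32/32 = 2604/2923, sense flips to +
mesh 5 [58T→24T]: |ω|/ω_in = (2604/2923)×58/24 = 6293/2923, sense flips to −
mesh 6 [38T→92T]: |ω|/ω_in = (6293/2923)×38/92 = 119567/134458, sense flips to +
signed output speed (× input speed) = 119567/134458

119567/134458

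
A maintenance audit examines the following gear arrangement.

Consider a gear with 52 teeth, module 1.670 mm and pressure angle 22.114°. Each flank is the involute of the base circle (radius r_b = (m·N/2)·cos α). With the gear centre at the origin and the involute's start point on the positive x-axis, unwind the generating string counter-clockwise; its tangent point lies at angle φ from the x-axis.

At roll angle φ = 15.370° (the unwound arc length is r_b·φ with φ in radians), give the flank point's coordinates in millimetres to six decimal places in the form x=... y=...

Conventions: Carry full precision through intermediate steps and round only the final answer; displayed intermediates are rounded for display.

x=41.647310 y=0.256986

single-mesh involute tooth geometry (52T wheel at module 1.670)
pitch radius r_p = m·N/2 = 1.670·52/2 = 43.420000
base radius r_b = r_p·cos α = 43.420000·cos 22.114° = 40.225880
roll angle φ = 15.370° = 0.26825711 rad
x = r_b·(cos φ + φ·sin φ) = 41.647310
y = r_b·(sin φ − φ·cos φ) = 0.256986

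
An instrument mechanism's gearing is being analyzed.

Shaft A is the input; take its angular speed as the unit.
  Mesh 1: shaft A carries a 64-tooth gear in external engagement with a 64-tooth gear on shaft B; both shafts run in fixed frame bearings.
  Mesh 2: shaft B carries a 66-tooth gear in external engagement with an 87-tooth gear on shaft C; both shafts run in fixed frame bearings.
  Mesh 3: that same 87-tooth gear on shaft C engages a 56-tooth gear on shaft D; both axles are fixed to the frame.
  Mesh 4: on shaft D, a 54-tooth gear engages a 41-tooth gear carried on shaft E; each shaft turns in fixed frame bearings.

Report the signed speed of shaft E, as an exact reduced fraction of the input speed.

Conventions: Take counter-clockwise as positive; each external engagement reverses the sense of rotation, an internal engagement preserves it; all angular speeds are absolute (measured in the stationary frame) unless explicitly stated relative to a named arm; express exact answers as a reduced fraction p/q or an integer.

4-mesh fixed-axis compound train (all bearings frame-fixed)
mesh 1 [64T→64T]: |ω|/ω_in = 1×64/64 = 1, sense flips to −
mesh 2 [66T→87T]: |ω|/ω_in = 1×66/87 = 22/29, sense flips to +
mesh 3 [87T→56T]: |ω|/ω_in = (22/29)×87/56 = 33/28, sense flips to −
mesh 4 [54T→41T]: |ω|/ω_in = (33/28)×54/41 = 891/574, sense flips to +
signed output speed (× input speed) = 891/574

891/574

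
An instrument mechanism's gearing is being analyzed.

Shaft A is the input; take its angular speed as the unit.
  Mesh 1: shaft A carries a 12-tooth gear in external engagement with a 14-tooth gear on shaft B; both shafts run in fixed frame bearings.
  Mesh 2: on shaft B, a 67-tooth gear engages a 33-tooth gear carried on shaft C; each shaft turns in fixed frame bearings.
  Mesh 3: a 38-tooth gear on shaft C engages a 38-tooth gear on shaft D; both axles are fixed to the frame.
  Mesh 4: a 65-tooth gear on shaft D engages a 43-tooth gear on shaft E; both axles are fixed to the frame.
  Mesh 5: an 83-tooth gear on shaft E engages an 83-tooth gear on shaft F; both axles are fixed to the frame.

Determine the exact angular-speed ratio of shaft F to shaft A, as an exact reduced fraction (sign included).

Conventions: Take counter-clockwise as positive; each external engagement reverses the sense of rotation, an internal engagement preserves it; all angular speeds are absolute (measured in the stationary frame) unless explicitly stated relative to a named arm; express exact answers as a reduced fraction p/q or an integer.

class = fixed-axis compound train [5 meshes; 5 ratios multiply, 5 sense flips]
mesh 1 [12T→14T]: running ratio 6/7, sense −
mesh 2 [67T→33T]: running ratio 134/77, sense +
mesh 3 [38T→38T]: running ratio 134/77, sense −
mesh 4 [65T→43T]: running ratio 8710/3311, sense +
mesh 5 [83T→83T]: running ratio 8710/3311, sense −
ω_out/ω_in = -8710/3311

-8710/3311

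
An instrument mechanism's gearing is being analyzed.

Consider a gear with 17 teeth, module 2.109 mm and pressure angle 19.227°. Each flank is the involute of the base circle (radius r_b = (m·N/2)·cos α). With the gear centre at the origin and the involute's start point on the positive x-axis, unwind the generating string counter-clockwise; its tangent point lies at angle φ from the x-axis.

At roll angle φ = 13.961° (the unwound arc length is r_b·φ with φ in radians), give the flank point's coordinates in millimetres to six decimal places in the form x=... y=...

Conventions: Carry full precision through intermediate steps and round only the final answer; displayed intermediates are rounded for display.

x=17.421639 y=0.081143

single-mesh involute tooth geometry (17T wheel at module 2.109)
pitch radius r_p = m·N/2 = 2.109·17/2 = 17.926500
base radius r_b = r_p·cos α = 17.926500·cos 19.227° = 16.926583
roll angle φ = 13.961° = 0.24366542 rad
x = r_b·(cos φ + φ·sin φ) = 17.421639
y = r_b·(sin φ − φ·cos φ) = 0.081143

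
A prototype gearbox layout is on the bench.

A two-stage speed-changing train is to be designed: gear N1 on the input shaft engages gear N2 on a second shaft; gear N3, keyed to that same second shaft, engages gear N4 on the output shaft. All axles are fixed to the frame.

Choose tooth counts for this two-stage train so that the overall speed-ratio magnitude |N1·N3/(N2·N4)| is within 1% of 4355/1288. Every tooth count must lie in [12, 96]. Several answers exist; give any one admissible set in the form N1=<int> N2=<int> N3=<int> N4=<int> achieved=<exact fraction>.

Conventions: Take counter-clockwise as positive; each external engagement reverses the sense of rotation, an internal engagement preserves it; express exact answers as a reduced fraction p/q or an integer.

N1=65 N2=14 N3=67 N4=92 achieved=4355/1288

design class (target 4355/1288): fixed-axis compound train
target = 4355/1288 in lowest terms: an exact hit needs N1·N3 = k·4355 and N2·N4 = k·1288 for one integer k, every count in [12, 96]; additionally prefer no 1:1 stage (N1 ≠ N2, N3 ≠ N4)
k = 1: N1·N3 = 4355 = 65·67, N2·N4 = 1288 = 14·92
achieved = 65·67/(14·92) = 4355/1288; |achieved − target| = 0 ≤ 871/25760 ✓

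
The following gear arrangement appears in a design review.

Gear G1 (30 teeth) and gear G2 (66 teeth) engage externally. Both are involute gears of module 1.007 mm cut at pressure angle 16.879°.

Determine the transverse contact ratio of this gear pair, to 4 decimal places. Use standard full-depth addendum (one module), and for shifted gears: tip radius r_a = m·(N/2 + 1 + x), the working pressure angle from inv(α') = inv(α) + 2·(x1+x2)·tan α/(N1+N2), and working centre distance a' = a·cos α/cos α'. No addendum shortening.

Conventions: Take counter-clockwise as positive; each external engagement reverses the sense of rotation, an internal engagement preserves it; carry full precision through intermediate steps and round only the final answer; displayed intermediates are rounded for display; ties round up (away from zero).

single-mesh involute tooth geometry (30T engaging 66T at module 1.007)
base radii: r_b1 = 14.454278, r_b2 = 31.799411
tip radii: r_a1 = 16.112000, r_a2 = 34.238000
no profile shift: α' = α, a' = a
action lengths: √(r_a1²−r_b1²) = 7.118315, √(r_a2²−r_b2²) = 12.690080
base pitch p_b = π·m·cos α = 3.027297
CR = (7.118315 + 12.690080 − 48.336000·sin 16.87900°)/3.027297 = 1.907301
contact ratio ≈ 1.9073

1.9073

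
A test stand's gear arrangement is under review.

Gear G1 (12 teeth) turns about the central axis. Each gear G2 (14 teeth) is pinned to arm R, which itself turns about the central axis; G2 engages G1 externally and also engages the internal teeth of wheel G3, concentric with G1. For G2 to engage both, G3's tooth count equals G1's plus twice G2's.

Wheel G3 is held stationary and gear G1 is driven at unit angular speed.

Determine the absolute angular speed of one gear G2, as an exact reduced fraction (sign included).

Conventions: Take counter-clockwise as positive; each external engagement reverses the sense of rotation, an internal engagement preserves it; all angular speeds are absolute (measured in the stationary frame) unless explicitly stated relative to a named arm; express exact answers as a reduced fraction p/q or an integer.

-3/7

topology: planetary set — G1 12T / G2 14T / G3 40T, arm = carrier (Willis)
ring teeth: 12 + 2·14 = 40
12(ω_sun−ω_arm) = −40(ω_ring−ω_arm),  ω_ring = 0, ω_sun = 1
12(1−ω_arm) = −40(0−ω_arm)  ⇒  52·ω_arm = 12  ⇒  ω_arm = 3/13
sun–planet mesh: 12·(1−3/13) = −14·(ω_p−ω_arm)  ⇒  ω_p−ω_arm = -60/91
ω_p = 3/13 − 60/91 = -3/7
exact speed ratio = -3/7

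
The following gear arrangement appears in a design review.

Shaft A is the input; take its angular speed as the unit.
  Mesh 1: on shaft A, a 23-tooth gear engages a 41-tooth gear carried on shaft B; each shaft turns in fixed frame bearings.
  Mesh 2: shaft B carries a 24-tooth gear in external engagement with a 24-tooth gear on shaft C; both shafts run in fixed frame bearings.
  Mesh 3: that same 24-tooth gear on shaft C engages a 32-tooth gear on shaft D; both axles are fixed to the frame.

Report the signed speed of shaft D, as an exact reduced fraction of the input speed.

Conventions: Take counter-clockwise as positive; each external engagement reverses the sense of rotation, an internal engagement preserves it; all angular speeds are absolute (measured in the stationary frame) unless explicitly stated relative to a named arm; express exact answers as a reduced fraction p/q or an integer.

-69/164

3-mesh fixed-axis compound train (all bearings frame-fixed)
mesh 1 [23T→41T]: |ω|/ω_in = 1×23/41 = 23/41, sense flips to −
mesh 2 [24T→24T]: |ω|/ω_in = (23/41)×24/24 = 23/41, sense flips to +
mesh 3 [24T→32T]: |ω|/ω_in = (23/41)×24/32 = 69/164, sense flips to −
signed output speed (× input speed) = -69/164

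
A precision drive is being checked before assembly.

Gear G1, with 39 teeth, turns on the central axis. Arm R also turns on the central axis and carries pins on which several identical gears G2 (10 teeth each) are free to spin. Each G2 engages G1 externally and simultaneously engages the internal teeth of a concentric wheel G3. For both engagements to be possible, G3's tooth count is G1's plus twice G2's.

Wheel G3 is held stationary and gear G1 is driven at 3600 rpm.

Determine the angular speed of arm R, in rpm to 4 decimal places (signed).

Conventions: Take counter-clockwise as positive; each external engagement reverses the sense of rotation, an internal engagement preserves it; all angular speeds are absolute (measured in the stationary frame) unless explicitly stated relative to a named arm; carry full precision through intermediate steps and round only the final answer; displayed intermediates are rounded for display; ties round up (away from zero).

+1432.6531 rpm

planetary set (39T centre, 10T on arm, 59T internal) — Willis relation
normalise by the input: solve with ω_sun = 1, then scale by 3600 rpm
ring teeth: 39 + 2·10 = 59
39(ω_sun−ω_arm) = −59(ω_ring−ω_arm),  ω_ring = 0, ω_sun = 1
39(1−ω_arm) = −59(0−ω_arm)  ⇒  98·ω_arm = 39  ⇒  ω_arm = 39/98
scale: ω_arm = 39/98 × 3600 rpm = +1432.6531 rpm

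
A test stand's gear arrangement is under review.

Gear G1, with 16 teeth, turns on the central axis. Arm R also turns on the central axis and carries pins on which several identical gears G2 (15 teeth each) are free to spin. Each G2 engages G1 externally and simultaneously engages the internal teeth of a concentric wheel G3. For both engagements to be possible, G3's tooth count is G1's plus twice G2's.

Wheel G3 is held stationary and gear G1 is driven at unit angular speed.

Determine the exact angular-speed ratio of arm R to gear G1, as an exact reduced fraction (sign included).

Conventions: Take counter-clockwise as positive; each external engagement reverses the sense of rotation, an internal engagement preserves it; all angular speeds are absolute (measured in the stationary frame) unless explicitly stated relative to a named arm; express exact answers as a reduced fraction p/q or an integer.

topology: planetary set — G1 16T / G2 15T / G3 46T, arm = carrier (Willis)
ring teeth: 16 + 2·15 = 46
16(ω_sun−ω_arm) = −46(ω_ring−ω_arm),  ω_ring = 0, ω_sun = 1
16(1−ω_arm) = −46(0−ω_arm)  ⇒  62·ω_arm = 16  ⇒  ω_arm = 8/31
ω_out/ω_in = 8/31

8/31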